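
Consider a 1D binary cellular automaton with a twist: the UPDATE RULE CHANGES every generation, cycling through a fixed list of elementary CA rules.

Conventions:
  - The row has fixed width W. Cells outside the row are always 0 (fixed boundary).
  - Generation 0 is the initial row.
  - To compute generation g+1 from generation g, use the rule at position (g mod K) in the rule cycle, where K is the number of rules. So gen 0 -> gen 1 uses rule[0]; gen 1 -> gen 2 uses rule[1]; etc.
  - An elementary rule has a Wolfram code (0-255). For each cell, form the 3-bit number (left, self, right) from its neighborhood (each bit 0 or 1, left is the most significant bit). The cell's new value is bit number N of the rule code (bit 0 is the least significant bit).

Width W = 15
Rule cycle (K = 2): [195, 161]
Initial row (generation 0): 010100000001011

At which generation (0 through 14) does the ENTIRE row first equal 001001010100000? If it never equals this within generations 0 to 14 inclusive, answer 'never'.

Answer: 12

Derivation:
Gen 0: 010100000001011
Gen 1 (rule 195): 100001111110001
Gen 2 (rule 161): 001100111100100
Gen 3 (rule 195): 110101011101001
Gen 4 (rule 161): 001010101010000
Gen 5 (rule 195): 110000000000111
Gen 6 (rule 161): 000111111110010
Gen 7 (rule 195): 111011111110100
Gen 8 (rule 161): 010101111101001
Gen 9 (rule 195): 100000111100010
Gen 10 (rule 161): 001110011001000
Gen 11 (rule 195): 110110101010011
Gen 12 (rule 161): 001001010100000
Gen 13 (rule 195): 110010000001111
Gen 14 (rule 161): 000000111100110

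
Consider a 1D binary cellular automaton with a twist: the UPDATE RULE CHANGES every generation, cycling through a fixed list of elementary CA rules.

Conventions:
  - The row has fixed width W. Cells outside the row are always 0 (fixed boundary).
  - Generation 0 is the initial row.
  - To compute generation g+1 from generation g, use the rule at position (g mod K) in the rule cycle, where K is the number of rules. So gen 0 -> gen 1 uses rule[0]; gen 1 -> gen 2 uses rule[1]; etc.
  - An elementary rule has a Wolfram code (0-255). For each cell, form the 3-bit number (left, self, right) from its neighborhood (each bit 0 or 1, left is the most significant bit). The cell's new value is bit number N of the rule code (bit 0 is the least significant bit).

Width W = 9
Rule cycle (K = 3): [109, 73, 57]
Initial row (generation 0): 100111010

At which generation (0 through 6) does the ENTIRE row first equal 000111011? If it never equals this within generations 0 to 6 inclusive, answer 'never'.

Gen 0: 100111010
Gen 1 (rule 109): 100101110
Gen 2 (rule 73): 000001010
Gen 3 (rule 57): 111100101
Gen 4 (rule 109): 100100111
Gen 5 (rule 73): 000000101
Gen 6 (rule 57): 111110010

Answer: never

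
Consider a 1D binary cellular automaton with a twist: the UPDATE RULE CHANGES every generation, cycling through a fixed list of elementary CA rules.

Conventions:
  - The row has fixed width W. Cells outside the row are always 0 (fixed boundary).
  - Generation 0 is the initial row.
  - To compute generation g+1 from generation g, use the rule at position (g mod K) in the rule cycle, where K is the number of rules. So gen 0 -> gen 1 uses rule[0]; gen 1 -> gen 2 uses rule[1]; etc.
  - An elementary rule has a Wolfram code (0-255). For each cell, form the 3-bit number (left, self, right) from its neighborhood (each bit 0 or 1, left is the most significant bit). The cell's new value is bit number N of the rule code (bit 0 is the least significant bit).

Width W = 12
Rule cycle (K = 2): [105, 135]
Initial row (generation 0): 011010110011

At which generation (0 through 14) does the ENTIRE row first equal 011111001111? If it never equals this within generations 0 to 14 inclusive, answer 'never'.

Gen 0: 011010110011
Gen 1 (rule 105): 011101110011
Gen 2 (rule 135): 101000100100
Gen 3 (rule 105): 010010000001
Gen 4 (rule 135): 110110111111
Gen 5 (rule 105): 111111100001
Gen 6 (rule 135): 011111001111
Gen 7 (rule 105): 010001001001
Gen 8 (rule 135): 110111011011
Gen 9 (rule 105): 111101111111
Gen 10 (rule 135): 011000111110
Gen 11 (rule 105): 011010100010
Gen 12 (rule 135): 100010101110
Gen 13 (rule 105): 001001011010
Gen 14 (rule 135): 111011000010

Answer: 6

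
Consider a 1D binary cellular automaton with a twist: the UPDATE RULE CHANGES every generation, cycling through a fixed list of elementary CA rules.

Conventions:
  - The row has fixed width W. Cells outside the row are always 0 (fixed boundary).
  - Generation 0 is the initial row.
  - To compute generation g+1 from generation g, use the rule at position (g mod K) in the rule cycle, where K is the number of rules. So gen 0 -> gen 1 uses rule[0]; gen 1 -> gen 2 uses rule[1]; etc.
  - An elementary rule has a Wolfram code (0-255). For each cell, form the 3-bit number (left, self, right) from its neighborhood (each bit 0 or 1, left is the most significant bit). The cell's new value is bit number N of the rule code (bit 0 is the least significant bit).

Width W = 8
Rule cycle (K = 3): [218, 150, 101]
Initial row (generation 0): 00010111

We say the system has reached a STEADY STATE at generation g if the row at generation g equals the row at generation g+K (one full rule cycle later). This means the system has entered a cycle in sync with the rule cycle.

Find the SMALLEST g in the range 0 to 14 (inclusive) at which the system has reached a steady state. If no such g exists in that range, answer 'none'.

Answer: 8

Derivation:
Gen 0: 00010111
Gen 1 (rule 218): 00100111
Gen 2 (rule 150): 01111010
Gen 3 (rule 101): 00001110
Gen 4 (rule 218): 00011111
Gen 5 (rule 150): 00101110
Gen 6 (rule 101): 10110010
Gen 7 (rule 218): 00111101
Gen 8 (rule 150): 01011001
Gen 9 (rule 101): 01101001
Gen 10 (rule 218): 11100110
Gen 11 (rule 150): 01011001
Gen 12 (rule 101): 01101001
Gen 13 (rule 218): 11100110
Gen 14 (rule 150): 01011001
Gen 15 (rule 101): 01101001
Gen 16 (rule 218): 11100110
Gen 17 (rule 150): 01011001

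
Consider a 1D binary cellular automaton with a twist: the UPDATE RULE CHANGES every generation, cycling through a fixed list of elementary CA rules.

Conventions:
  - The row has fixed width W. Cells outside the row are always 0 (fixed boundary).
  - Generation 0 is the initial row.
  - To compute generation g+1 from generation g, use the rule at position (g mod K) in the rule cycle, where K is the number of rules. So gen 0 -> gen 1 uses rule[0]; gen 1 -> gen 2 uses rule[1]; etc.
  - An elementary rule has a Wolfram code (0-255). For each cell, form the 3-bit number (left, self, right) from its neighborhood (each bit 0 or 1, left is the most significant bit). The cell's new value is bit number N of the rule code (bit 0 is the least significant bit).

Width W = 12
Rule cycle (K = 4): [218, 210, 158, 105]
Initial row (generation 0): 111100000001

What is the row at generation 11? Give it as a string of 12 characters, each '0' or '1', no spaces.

Gen 0: 111100000001
Gen 1 (rule 218): 111110000010
Gen 2 (rule 210): 011111000101
Gen 3 (rule 158): 111110101101
Gen 4 (rule 105): 100011011110
Gen 5 (rule 218): 010111011111
Gen 6 (rule 210): 100011001111
Gen 7 (rule 158): 110110111110
Gen 8 (rule 105): 111111100010
Gen 9 (rule 218): 111111110101
Gen 10 (rule 210): 011111110000
Gen 11 (rule 158): 111111101000

Answer: 111111101000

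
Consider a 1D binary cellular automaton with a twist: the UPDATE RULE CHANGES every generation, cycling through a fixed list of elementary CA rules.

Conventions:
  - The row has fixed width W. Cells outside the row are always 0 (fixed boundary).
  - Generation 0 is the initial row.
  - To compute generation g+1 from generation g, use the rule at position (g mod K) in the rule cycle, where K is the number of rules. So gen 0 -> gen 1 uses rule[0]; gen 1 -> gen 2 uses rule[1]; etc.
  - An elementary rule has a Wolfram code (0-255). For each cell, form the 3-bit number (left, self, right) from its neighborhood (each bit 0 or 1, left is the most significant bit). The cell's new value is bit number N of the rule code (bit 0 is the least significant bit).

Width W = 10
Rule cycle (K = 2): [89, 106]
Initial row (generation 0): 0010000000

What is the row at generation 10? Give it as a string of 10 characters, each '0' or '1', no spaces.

Answer: 1001000010

Derivation:
Gen 0: 0010000000
Gen 1 (rule 89): 1001111111
Gen 2 (rule 106): 0011000001
Gen 3 (rule 89): 1011111100
Gen 4 (rule 106): 0110000100
Gen 5 (rule 89): 0111110011
Gen 6 (rule 106): 1100010111
Gen 7 (rule 89): 1111000101
Gen 8 (rule 106): 1001001010
Gen 9 (rule 89): 0100100001
Gen 10 (rule 106): 1001000010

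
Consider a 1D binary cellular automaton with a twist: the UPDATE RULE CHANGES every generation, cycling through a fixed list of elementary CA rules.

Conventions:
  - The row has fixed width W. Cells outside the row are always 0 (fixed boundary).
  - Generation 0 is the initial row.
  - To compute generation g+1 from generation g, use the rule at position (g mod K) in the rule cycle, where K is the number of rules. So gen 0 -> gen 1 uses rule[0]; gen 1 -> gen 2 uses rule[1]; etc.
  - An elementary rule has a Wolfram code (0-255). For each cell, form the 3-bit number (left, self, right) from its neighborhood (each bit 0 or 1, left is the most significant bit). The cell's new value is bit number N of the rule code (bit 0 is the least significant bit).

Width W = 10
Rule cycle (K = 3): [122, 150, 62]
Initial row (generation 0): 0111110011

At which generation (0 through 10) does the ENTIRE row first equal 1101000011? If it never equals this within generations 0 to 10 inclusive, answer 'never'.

Answer: never

Derivation:
Gen 0: 0111110011
Gen 1 (rule 122): 1100011111
Gen 2 (rule 150): 0010101110
Gen 3 (rule 62): 0111111001
Gen 4 (rule 122): 1100001110
Gen 5 (rule 150): 0010010101
Gen 6 (rule 62): 0111111111
Gen 7 (rule 122): 1100000001
Gen 8 (rule 150): 0010000011
Gen 9 (rule 62): 0111000110
Gen 10 (rule 122): 1101101111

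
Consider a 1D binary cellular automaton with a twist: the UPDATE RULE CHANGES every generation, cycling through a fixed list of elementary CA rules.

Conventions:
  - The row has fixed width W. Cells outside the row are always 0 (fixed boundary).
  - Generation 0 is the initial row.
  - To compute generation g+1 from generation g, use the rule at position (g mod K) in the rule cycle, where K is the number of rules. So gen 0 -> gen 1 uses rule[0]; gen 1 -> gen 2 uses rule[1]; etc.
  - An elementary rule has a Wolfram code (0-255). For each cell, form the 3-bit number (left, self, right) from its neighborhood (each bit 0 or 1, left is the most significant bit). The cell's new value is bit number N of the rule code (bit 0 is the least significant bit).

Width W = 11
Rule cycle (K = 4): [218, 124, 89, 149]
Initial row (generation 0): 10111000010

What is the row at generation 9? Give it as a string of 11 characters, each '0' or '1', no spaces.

Gen 0: 10111000010
Gen 1 (rule 218): 00111100101
Gen 2 (rule 124): 00100110111
Gen 3 (rule 89): 10010110101
Gen 4 (rule 149): 11010000101
Gen 5 (rule 218): 11001001000
Gen 6 (rule 124): 11101101100
Gen 7 (rule 89): 10101101111
Gen 8 (rule 149): 10100000110
Gen 9 (rule 218): 00010001111

Answer: 00010001111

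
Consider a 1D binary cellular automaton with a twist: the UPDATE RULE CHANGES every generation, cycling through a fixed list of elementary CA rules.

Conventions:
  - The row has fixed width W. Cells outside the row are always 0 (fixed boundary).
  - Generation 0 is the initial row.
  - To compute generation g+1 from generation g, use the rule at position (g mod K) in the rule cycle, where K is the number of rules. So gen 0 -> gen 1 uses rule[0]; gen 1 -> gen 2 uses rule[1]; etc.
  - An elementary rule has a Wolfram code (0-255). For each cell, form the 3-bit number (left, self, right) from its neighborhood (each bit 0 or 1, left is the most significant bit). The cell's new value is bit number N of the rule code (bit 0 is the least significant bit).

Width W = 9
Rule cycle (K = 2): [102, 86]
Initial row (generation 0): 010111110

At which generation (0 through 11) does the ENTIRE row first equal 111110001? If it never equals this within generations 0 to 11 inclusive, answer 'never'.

Gen 0: 010111110
Gen 1 (rule 102): 111000010
Gen 2 (rule 86): 001100111
Gen 3 (rule 102): 010101001
Gen 4 (rule 86): 110101111
Gen 5 (rule 102): 011110001
Gen 6 (rule 86): 100011011
Gen 7 (rule 102): 100101101
Gen 8 (rule 86): 111100101
Gen 9 (rule 102): 000101111
Gen 10 (rule 86): 001100001
Gen 11 (rule 102): 010100011

Answer: never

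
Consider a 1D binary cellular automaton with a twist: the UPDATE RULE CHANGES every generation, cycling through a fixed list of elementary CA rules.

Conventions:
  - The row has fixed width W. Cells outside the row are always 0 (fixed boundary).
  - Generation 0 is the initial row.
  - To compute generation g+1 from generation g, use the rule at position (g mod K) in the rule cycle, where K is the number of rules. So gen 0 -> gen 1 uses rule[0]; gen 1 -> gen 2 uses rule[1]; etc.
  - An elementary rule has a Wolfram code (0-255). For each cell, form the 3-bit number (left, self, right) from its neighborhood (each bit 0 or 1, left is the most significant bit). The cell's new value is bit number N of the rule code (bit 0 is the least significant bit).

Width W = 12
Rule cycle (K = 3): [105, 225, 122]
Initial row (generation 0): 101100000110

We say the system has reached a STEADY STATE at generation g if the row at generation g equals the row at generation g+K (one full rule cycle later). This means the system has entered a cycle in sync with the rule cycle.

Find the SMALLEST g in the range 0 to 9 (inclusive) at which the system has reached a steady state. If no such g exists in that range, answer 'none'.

Answer: none

Derivation:
Gen 0: 101100000110
Gen 1 (rule 105): 011101110110
Gen 2 (rule 225): 001110111010
Gen 3 (rule 122): 011011101101
Gen 4 (rule 105): 011110111110
Gen 5 (rule 225): 001111011110
Gen 6 (rule 122): 011001110011
Gen 7 (rule 105): 011001010011
Gen 8 (rule 225): 001000100001
Gen 9 (rule 122): 010101010010
Gen 10 (rule 105): 001010100000
Gen 11 (rule 225): 100101001111
Gen 12 (rule 122): 011010111001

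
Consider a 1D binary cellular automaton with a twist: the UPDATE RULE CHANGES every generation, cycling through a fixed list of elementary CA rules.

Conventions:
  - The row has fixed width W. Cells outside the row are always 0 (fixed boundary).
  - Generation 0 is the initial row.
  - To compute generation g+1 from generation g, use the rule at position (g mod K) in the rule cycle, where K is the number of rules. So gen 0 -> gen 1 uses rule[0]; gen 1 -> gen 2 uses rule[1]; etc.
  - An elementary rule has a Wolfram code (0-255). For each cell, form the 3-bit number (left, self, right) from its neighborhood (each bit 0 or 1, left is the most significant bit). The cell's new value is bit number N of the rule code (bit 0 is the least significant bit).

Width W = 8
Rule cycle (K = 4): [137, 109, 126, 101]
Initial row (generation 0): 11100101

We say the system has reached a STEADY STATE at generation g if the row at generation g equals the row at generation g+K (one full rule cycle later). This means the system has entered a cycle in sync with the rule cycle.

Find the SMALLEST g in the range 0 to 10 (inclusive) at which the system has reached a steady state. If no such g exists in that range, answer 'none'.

Gen 0: 11100101
Gen 1 (rule 137): 11000000
Gen 2 (rule 109): 11011111
Gen 3 (rule 126): 11110001
Gen 4 (rule 101): 00010101
Gen 5 (rule 137): 11000000
Gen 6 (rule 109): 11011111
Gen 7 (rule 126): 11110001
Gen 8 (rule 101): 00010101
Gen 9 (rule 137): 11000000
Gen 10 (rule 109): 11011111
Gen 11 (rule 126): 11110001
Gen 12 (rule 101): 00010101
Gen 13 (rule 137): 11000000
Gen 14 (rule 109): 11011111

Answer: 1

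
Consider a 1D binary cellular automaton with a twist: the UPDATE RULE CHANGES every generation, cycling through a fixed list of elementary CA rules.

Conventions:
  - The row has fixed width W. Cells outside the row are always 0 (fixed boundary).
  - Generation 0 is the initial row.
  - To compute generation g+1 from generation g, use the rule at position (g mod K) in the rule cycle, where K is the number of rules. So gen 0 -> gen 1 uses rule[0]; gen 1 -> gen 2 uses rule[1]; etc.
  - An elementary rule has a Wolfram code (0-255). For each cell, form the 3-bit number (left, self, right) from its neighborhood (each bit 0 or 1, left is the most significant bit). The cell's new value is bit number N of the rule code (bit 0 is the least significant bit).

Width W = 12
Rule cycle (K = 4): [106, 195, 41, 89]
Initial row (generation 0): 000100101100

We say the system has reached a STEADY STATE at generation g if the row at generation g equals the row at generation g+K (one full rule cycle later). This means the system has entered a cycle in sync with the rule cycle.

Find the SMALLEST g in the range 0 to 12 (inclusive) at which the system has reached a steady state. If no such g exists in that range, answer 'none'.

Answer: none

Derivation:
Gen 0: 000100101100
Gen 1 (rule 106): 001001011100
Gen 2 (rule 195): 110010001101
Gen 3 (rule 41): 100000101010
Gen 4 (rule 89): 011110000001
Gen 5 (rule 106): 110010000010
Gen 6 (rule 195): 010100111100
Gen 7 (rule 41): 001000100001
Gen 8 (rule 89): 100110011100
Gen 9 (rule 106): 001110110100
Gen 10 (rule 195): 110110010001
Gen 11 (rule 41): 101100000100
Gen 12 (rule 89): 001111110011
Gen 13 (rule 106): 011000010111
Gen 14 (rule 195): 101011100011
Gen 15 (rule 41): 010110001010
Gen 16 (rule 89): 000111100001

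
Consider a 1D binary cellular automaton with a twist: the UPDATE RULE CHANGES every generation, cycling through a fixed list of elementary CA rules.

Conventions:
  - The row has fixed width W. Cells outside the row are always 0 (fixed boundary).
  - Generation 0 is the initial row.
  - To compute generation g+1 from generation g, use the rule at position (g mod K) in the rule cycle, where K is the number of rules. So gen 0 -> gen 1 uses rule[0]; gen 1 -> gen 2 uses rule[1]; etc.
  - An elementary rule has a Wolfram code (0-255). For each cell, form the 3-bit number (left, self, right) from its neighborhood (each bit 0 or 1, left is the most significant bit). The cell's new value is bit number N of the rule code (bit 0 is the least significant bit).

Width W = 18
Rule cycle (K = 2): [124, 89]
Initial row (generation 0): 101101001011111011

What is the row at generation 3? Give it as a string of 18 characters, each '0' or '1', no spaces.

Gen 0: 101101001011111011
Gen 1 (rule 124): 111111101110001111
Gen 2 (rule 89): 100000101011101001
Gen 3 (rule 124): 110000111110111101

Answer: 110000111110111101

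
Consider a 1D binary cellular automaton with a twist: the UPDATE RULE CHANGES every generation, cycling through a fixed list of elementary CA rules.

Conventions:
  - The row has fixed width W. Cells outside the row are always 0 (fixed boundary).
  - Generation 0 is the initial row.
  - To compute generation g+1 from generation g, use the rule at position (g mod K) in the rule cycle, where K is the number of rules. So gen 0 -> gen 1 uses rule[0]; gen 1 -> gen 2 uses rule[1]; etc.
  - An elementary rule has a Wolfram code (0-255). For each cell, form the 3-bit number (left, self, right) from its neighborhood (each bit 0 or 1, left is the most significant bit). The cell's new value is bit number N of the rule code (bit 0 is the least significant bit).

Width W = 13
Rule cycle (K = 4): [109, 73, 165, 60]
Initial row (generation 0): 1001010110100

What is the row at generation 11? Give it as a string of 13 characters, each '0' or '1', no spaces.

Answer: 1100011011101

Derivation:
Gen 0: 1001010110100
Gen 1 (rule 109): 1001111111101
Gen 2 (rule 73): 0001000000100
Gen 3 (rule 165): 1101011110101
Gen 4 (rule 60): 1011110001111
Gen 5 (rule 109): 1110010101001
Gen 6 (rule 73): 1010000000000
Gen 7 (rule 165): 1110111111111
Gen 8 (rule 60): 1001100000000
Gen 9 (rule 109): 1001101111111
Gen 10 (rule 73): 0001101000001
Gen 11 (rule 165): 1100011011101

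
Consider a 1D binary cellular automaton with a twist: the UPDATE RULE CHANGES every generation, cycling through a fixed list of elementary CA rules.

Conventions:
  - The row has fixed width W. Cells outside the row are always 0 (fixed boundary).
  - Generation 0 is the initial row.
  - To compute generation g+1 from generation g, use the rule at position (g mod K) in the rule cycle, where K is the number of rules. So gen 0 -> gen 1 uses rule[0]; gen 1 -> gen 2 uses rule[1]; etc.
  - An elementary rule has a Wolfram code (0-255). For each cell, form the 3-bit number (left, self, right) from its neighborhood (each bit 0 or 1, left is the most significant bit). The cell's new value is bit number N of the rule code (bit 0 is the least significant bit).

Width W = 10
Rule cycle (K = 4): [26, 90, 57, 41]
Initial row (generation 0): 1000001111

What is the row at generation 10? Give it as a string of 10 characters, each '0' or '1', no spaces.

Gen 0: 1000001111
Gen 1 (rule 26): 0100011000
Gen 2 (rule 90): 1010111100
Gen 3 (rule 57): 0101100011
Gen 4 (rule 41): 0011001010
Gen 5 (rule 26): 0110110001
Gen 6 (rule 90): 1110111010
Gen 7 (rule 57): 1001100101
Gen 8 (rule 41): 0001000010
Gen 9 (rule 26): 0010100101
Gen 10 (rule 90): 0100011000

Answer: 0100011000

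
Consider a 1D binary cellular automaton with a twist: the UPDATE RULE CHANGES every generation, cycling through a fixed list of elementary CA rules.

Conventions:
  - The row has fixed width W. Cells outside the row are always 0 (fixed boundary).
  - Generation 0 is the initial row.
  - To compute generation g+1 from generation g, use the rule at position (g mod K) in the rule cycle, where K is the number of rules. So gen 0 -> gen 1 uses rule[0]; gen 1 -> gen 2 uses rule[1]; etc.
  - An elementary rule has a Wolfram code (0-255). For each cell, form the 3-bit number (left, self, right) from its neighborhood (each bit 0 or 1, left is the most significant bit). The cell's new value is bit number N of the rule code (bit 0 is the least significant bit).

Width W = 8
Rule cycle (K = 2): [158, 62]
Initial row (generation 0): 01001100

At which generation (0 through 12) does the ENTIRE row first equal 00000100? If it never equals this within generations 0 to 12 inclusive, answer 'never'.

Gen 0: 01001100
Gen 1 (rule 158): 11111010
Gen 2 (rule 62): 10000111
Gen 3 (rule 158): 11001110
Gen 4 (rule 62): 10111001
Gen 5 (rule 158): 10110111
Gen 6 (rule 62): 11101100
Gen 7 (rule 158): 11001010
Gen 8 (rule 62): 10111111
Gen 9 (rule 158): 10111110
Gen 10 (rule 62): 11100001
Gen 11 (rule 158): 11010011
Gen 12 (rule 62): 10111110

Answer: never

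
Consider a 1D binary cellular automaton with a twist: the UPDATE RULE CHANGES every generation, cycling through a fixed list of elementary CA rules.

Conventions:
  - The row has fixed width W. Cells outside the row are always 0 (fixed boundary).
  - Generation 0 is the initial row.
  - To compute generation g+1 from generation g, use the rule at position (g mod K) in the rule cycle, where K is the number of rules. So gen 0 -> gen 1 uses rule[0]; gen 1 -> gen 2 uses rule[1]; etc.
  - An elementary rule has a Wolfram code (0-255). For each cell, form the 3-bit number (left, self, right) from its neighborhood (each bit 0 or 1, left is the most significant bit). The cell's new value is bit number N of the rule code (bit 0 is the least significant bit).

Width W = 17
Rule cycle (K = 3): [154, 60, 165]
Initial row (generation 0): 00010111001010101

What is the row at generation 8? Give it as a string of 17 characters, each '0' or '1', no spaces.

Answer: 01111000010010000

Derivation:
Gen 0: 00010111001010101
Gen 1 (rule 154): 00100110110000000
Gen 2 (rule 60): 00110101101000000
Gen 3 (rule 165): 10001110011011111
Gen 4 (rule 154): 01011101110011110
Gen 5 (rule 60): 01110011001010001
Gen 6 (rule 165): 00100000001110101
Gen 7 (rule 154): 01010000011100000
Gen 8 (rule 60): 01111000010010000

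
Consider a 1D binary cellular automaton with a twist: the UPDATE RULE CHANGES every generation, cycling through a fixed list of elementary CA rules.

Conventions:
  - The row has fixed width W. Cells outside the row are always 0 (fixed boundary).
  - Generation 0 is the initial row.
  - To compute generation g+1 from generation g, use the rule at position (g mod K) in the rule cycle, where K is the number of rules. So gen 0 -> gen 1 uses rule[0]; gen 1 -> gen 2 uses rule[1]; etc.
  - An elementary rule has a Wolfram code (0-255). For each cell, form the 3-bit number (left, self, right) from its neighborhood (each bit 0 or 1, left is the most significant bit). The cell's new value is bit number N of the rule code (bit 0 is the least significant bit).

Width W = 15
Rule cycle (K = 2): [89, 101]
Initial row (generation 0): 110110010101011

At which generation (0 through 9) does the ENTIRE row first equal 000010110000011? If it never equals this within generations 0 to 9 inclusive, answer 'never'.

Gen 0: 110110010101011
Gen 1 (rule 89): 110111000000011
Gen 2 (rule 101): 011001011111001
Gen 3 (rule 89): 011100010001100
Gen 4 (rule 101): 000101010100101
Gen 5 (rule 89): 110000000010000
Gen 6 (rule 101): 010111111010111
Gen 7 (rule 89): 000100001000101
Gen 8 (rule 101): 110101101010111
Gen 9 (rule 89): 110001100000101

Answer: never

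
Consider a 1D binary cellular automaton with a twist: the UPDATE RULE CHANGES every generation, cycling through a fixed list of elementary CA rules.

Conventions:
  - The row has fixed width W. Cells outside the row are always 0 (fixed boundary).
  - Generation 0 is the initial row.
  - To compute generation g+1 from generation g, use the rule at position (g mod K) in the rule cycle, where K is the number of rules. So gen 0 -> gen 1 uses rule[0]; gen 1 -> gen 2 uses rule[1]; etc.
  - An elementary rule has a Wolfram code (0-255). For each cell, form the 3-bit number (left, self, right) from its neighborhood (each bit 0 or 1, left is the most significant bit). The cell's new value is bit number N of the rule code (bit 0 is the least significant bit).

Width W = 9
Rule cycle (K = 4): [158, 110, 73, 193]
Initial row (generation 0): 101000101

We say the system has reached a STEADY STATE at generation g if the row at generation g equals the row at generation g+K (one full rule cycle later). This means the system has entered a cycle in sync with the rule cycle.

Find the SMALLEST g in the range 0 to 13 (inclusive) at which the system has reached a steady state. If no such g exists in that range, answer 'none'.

Gen 0: 101000101
Gen 1 (rule 158): 101101101
Gen 2 (rule 110): 111111111
Gen 3 (rule 73): 100000001
Gen 4 (rule 193): 001111100
Gen 5 (rule 158): 011111010
Gen 6 (rule 110): 110001110
Gen 7 (rule 73): 110101010
Gen 8 (rule 193): 010000000
Gen 9 (rule 158): 111000000
Gen 10 (rule 110): 101000000
Gen 11 (rule 73): 000011111
Gen 12 (rule 193): 111001111
Gen 13 (rule 158): 110111110
Gen 14 (rule 110): 111100010
Gen 15 (rule 73): 100101000
Gen 16 (rule 193): 000000011
Gen 17 (rule 158): 000000110

Answer: none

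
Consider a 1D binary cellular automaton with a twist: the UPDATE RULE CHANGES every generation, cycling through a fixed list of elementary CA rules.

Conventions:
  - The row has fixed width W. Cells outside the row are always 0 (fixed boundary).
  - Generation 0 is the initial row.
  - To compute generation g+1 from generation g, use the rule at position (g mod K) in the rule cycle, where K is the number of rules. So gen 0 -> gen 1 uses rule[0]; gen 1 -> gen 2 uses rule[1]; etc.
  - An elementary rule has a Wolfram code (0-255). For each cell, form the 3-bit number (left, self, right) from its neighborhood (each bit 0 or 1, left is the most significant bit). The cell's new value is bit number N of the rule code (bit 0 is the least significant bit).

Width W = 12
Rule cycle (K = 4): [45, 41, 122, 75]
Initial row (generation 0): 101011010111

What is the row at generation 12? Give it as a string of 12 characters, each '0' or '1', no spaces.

Answer: 110010000011

Derivation:
Gen 0: 101011010111
Gen 1 (rule 45): 111110111100
Gen 2 (rule 41): 100001100001
Gen 3 (rule 122): 010011110010
Gen 4 (rule 75): 100110010100
Gen 5 (rule 45): 100100011101
Gen 6 (rule 41): 000001010010
Gen 7 (rule 122): 000010101101
Gen 8 (rule 75): 111100001100
Gen 9 (rule 45): 100001101001
Gen 10 (rule 41): 001101010000
Gen 11 (rule 122): 011110101000
Gen 12 (rule 75): 110010000011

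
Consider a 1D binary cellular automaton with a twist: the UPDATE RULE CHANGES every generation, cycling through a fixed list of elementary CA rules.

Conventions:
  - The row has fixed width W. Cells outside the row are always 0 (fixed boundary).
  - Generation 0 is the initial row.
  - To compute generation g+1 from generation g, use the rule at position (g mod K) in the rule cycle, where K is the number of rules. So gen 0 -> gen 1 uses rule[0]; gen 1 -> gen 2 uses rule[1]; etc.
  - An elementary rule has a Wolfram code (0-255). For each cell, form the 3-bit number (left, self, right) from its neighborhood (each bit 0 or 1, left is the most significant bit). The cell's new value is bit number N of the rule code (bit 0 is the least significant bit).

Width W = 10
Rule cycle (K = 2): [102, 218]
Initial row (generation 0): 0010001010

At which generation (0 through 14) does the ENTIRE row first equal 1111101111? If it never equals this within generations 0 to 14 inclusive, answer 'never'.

Answer: never

Derivation:
Gen 0: 0010001010
Gen 1 (rule 102): 0110011110
Gen 2 (rule 218): 1111111111
Gen 3 (rule 102): 0000000001
Gen 4 (rule 218): 0000000010
Gen 5 (rule 102): 0000000110
Gen 6 (rule 218): 0000001111
Gen 7 (rule 102): 0000010001
Gen 8 (rule 218): 0000101010
Gen 9 (rule 102): 0001111110
Gen 10 (rule 218): 0011111111
Gen 11 (rule 102): 0100000001
Gen 12 (rule 218): 1010000010
Gen 13 (rule 102): 1110000110
Gen 14 (rule 218): 1111001111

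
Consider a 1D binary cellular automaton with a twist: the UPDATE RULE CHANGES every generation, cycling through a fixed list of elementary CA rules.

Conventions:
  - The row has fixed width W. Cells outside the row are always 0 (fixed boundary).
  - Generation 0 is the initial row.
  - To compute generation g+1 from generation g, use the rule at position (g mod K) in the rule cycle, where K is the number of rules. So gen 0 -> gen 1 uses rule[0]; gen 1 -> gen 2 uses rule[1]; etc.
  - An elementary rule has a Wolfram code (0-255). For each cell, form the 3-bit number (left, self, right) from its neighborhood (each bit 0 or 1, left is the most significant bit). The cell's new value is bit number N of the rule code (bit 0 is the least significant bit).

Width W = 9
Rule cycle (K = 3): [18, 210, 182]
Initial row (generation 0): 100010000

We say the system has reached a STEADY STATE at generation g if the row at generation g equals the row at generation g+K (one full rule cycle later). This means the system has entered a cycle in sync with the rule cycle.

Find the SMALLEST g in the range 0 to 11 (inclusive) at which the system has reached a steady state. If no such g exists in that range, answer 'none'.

Answer: 7

Derivation:
Gen 0: 100010000
Gen 1 (rule 18): 010101000
Gen 2 (rule 210): 100000100
Gen 3 (rule 182): 110001110
Gen 4 (rule 18): 001010001
Gen 5 (rule 210): 010001010
Gen 6 (rule 182): 111011111
Gen 7 (rule 18): 000000000
Gen 8 (rule 210): 000000000
Gen 9 (rule 182): 000000000
Gen 10 (rule 18): 000000000
Gen 11 (rule 210): 000000000
Gen 12 (rule 182): 000000000
Gen 13 (rule 18): 000000000
Gen 14 (rule 210): 000000000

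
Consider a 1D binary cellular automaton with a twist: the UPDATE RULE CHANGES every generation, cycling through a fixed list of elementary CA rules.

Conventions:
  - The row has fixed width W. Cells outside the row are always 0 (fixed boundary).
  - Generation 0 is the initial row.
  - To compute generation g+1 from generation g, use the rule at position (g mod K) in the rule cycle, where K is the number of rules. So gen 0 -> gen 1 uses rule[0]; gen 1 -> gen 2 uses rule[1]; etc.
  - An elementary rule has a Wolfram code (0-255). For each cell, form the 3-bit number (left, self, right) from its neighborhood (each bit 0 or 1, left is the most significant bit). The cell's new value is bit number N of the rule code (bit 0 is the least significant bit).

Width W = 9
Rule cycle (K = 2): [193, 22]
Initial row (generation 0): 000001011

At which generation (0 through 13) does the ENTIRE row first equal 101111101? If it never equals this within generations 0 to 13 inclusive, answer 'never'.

Answer: never

Derivation:
Gen 0: 000001011
Gen 1 (rule 193): 111100001
Gen 2 (rule 22): 000010011
Gen 3 (rule 193): 111000001
Gen 4 (rule 22): 000100011
Gen 5 (rule 193): 110001001
Gen 6 (rule 22): 001011111
Gen 7 (rule 193): 100001111
Gen 8 (rule 22): 110010000
Gen 9 (rule 193): 010000111
Gen 10 (rule 22): 111001000
Gen 11 (rule 193): 011000011
Gen 12 (rule 22): 100100100
Gen 13 (rule 193): 000000001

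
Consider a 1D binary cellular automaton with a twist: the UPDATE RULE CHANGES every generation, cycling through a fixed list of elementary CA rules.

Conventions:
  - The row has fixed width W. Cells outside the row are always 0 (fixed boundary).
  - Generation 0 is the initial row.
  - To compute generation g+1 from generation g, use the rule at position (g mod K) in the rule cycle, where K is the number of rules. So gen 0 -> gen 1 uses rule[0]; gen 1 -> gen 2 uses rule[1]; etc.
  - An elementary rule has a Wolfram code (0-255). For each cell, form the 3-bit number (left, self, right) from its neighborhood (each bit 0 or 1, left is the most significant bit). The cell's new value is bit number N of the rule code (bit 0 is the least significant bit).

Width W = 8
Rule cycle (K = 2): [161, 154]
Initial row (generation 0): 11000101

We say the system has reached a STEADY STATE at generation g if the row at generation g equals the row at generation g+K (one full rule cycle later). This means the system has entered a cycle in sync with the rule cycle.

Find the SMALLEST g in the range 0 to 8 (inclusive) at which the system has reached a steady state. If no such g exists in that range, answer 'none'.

Answer: none

Derivation:
Gen 0: 11000101
Gen 1 (rule 161): 00010010
Gen 2 (rule 154): 00101101
Gen 3 (rule 161): 10010010
Gen 4 (rule 154): 01101101
Gen 5 (rule 161): 00010010
Gen 6 (rule 154): 00101101
Gen 7 (rule 161): 10010010
Gen 8 (rule 154): 01101101
Gen 9 (rule 161): 00010010
Gen 10 (rule 154): 00101101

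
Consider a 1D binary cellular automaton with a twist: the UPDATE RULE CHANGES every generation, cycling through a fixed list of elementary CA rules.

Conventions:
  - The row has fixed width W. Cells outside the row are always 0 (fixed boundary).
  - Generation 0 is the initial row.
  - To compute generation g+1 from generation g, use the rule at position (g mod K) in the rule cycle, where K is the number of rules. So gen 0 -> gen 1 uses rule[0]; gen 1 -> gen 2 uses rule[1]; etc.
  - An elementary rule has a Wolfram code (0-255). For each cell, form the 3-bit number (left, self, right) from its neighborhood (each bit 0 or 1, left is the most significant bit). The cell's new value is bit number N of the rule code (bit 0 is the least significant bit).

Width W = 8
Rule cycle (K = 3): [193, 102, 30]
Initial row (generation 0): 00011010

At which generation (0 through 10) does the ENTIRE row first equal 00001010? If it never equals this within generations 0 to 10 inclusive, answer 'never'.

Gen 0: 00011010
Gen 1 (rule 193): 11001000
Gen 2 (rule 102): 01011000
Gen 3 (rule 30): 11010100
Gen 4 (rule 193): 01000001
Gen 5 (rule 102): 11000011
Gen 6 (rule 30): 10100110
Gen 7 (rule 193): 00000010
Gen 8 (rule 102): 00000110
Gen 9 (rule 30): 00001101
Gen 10 (rule 193): 11100100

Answer: never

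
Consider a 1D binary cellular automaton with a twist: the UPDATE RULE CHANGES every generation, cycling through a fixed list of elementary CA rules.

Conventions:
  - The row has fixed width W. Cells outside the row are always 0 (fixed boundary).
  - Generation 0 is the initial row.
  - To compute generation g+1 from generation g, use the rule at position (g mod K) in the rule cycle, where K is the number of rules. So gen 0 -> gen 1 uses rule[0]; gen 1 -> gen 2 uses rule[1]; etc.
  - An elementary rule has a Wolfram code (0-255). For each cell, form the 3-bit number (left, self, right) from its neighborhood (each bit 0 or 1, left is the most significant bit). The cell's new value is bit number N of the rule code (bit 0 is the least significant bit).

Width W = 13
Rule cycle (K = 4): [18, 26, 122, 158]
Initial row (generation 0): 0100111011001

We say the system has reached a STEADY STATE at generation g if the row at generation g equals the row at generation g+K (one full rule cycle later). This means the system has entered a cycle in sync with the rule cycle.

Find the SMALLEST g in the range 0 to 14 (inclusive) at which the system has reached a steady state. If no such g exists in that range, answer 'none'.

Gen 0: 0100111011001
Gen 1 (rule 18): 1011000000110
Gen 2 (rule 26): 0010100001101
Gen 3 (rule 122): 0101010011110
Gen 4 (rule 158): 1101011111101
Gen 5 (rule 18): 0000000000000
Gen 6 (rule 26): 0000000000000
Gen 7 (rule 122): 0000000000000
Gen 8 (rule 158): 0000000000000
Gen 9 (rule 18): 0000000000000
Gen 10 (rule 26): 0000000000000
Gen 11 (rule 122): 0000000000000
Gen 12 (rule 158): 0000000000000
Gen 13 (rule 18): 0000000000000
Gen 14 (rule 26): 0000000000000
Gen 15 (rule 122): 0000000000000
Gen 16 (rule 158): 0000000000000
Gen 17 (rule 18): 0000000000000
Gen 18 (rule 26): 0000000000000

Answer: 5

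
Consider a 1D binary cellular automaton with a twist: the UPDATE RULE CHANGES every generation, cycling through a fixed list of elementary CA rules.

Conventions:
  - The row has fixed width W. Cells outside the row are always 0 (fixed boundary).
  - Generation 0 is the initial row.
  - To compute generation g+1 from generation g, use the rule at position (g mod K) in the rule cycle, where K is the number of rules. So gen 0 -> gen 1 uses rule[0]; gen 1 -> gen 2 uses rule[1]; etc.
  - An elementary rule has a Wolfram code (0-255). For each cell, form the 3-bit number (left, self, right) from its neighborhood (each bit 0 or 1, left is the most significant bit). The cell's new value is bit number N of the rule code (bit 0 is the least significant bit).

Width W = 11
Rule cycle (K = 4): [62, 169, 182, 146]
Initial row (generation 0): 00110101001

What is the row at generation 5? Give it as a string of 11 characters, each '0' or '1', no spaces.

Answer: 11101100100

Derivation:
Gen 0: 00110101001
Gen 1 (rule 62): 01101111111
Gen 2 (rule 169): 01011111110
Gen 3 (rule 182): 11101111101
Gen 4 (rule 146): 01000111000
Gen 5 (rule 62): 11101100100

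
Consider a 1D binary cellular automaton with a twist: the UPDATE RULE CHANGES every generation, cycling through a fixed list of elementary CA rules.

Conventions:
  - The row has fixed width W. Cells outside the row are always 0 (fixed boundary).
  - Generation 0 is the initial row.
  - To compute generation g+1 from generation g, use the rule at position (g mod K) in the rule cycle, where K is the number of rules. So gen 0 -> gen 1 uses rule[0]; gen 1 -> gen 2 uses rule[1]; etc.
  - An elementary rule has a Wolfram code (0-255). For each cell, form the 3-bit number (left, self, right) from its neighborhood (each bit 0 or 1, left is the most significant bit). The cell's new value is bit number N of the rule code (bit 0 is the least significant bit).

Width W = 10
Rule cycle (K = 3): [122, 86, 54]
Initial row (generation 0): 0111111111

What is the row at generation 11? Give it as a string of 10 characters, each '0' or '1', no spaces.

Gen 0: 0111111111
Gen 1 (rule 122): 1100000001
Gen 2 (rule 86): 0110000011
Gen 3 (rule 54): 1001000100
Gen 4 (rule 122): 0110101010
Gen 5 (rule 86): 1010101011
Gen 6 (rule 54): 1111111100
Gen 7 (rule 122): 1000000110
Gen 8 (rule 86): 1100001011
Gen 9 (rule 54): 0010011100
Gen 10 (rule 122): 0101110110
Gen 11 (rule 86): 1100010011

Answer: 1100010011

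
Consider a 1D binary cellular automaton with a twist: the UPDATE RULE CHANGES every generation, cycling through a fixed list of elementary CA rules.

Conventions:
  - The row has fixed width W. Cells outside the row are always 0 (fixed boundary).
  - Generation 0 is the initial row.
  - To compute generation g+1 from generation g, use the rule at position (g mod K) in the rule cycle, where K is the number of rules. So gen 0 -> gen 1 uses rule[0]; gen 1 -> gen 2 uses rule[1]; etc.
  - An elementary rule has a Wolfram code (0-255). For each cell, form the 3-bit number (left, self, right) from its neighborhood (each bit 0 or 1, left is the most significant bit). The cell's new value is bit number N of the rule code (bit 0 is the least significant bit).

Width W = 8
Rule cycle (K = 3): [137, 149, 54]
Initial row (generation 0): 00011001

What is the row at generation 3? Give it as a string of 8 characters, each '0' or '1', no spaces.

Gen 0: 00011001
Gen 1 (rule 137): 11010000
Gen 2 (rule 149): 00011111
Gen 3 (rule 54): 00100000

Answer: 00100000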